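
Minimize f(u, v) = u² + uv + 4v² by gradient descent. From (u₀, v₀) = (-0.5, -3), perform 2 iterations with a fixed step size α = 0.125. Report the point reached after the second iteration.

∇f = (2u + v, u + 8v)
(u₁, v₁) = (-0.5, -3) − 0.125·(-4, -24.5) = (0, 0.0625)
(u₂, v₂) = (0, 0.0625) − 0.125·(0.0625, 0.5) = (-0.0078125, 0)

(-0.0078125, 0)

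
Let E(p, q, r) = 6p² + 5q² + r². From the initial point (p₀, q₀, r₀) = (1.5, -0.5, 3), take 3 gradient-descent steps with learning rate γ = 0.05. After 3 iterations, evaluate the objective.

4.85779625

∇E = (12p, 10q, 2r)
Step 1: at (1.5, -0.5, 3), ∇E = (18, -5, 6) → (1.5, -0.5, 3) − 0.05·(18, -5, 6) = (0.6, -0.25, 2.7)
Step 2: at (0.6, -0.25, 2.7), ∇E = (7.2, -2.5, 5.4) → (0.6, -0.25, 2.7) − 0.05·(7.2, -2.5, 5.4) = (0.24, -0.125, 2.43)
Step 3: at (0.24, -0.125, 2.43), ∇E = (2.88, -1.25, 4.86) → (0.24, -0.125, 2.43) − 0.05·(2.88, -1.25, 4.86) = (0.096, -0.0625, 2.187)
E(0.096, -0.0625, 2.187) = 4.85779625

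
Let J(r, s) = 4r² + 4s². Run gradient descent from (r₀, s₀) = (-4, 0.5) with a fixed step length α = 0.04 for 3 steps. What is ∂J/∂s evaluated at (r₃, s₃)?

∇J = (8r, 8s)
(r₁, s₁) = (-4, 0.5) − 0.04·(-32, 4) = (-2.72, 0.34)
(r₂, s₂) = (-2.72, 0.34) − 0.04·(-21.76, 2.72) = (-1.8496, 0.2312)
(r₃, s₃) = (-1.8496, 0.2312) − 0.04·(-14.7968, 1.8496) = (-1.257728, 0.157216)
∂J/∂s at (-1.257728, 0.157216) = 1.257728

1.257728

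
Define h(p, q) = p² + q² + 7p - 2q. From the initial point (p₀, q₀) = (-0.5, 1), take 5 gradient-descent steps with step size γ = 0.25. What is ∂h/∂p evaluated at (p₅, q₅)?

0.1875

∇h = (2p + 7, 2q - 2)
Step 1: at (-0.5, 1), ∇h = (6, 0) → (-0.5, 1) − 0.25·(6, 0) = (-2, 1)
Step 2: at (-2, 1), ∇h = (3, 0) → (-2, 1) − 0.25·(3, 0) = (-2.75, 1)
Step 3: at (-2.75, 1), ∇h = (1.5, 0) → (-2.75, 1) − 0.25·(1.5, 0) = (-3.125, 1)
Step 4: at (-3.125, 1), ∇h = (0.75, 0) → (-3.125, 1) − 0.25·(0.75, 0) = (-3.3125, 1)
Step 5: at (-3.3125, 1), ∇h = (0.375, 0) → (-3.3125, 1) − 0.25·(0.375, 0) = (-3.40625, 1)
∂h/∂p at (-3.40625, 1) = 0.1875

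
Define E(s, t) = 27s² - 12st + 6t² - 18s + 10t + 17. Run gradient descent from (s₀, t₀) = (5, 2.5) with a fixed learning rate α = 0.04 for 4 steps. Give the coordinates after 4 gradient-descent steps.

∇E = (54s - 12t - 18, -12s + 12t + 10)
(s₁, t₁) = (5, 2.5) − 0.04·(222, -20) = (-3.88, 3.3)
(s₂, t₂) = (-3.88, 3.3) − 0.04·(-267.12, 96.16) = (6.8048, -0.5464)
(s₃, t₃) = (6.8048, -0.5464) − 0.04·(356.016, -78.2144) = (-7.43584, 2.582176)
(s₄, t₄) = (-7.43584, 2.582176) − 0.04·(-450.521472, 130.216192) = (10.58501888, -2.62647168)

(10.58501888, -2.62647168)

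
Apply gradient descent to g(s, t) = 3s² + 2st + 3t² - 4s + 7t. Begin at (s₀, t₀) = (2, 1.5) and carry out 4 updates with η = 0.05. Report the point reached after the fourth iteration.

(0.9778, -0.8506)

∇g = (6s + 2t - 4, 2s + 6t + 7)
Step 1: at (2, 1.5), ∇g = (11, 20) → (2, 1.5) − 0.05·(11, 20) = (1.45, 0.5)
Step 2: at (1.45, 0.5), ∇g = (5.7, 12.9) → (1.45, 0.5) − 0.05·(5.7, 12.9) = (1.165, -0.145)
Step 3: at (1.165, -0.145), ∇g = (2.7, 8.46) → (1.165, -0.145) − 0.05·(2.7, 8.46) = (1.03, -0.568)
Step 4: at (1.03, -0.568), ∇g = (1.044, 5.652) → (1.03, -0.568) − 0.05·(1.044, 5.652) = (0.9778, -0.8506)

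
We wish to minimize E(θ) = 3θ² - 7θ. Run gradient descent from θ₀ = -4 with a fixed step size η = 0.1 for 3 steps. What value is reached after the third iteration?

E′(θ) = 6θ - 7
Step 1: E′(-4) = -31; θ₁ = -4 − 0.1·(-31) = -0.9
Step 2: E′(-0.9) = -12.4; θ₂ = -0.9 − 0.1·(-12.4) = 0.34
Step 3: E′(0.34) = -4.96; θ₃ = 0.34 − 0.1·(-4.96) = 0.836

0.836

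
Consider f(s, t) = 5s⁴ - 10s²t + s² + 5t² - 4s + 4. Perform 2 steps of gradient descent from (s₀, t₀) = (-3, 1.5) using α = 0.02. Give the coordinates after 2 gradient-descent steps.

(-81.8592, 10.088)

∇f = (20s³ - 20st + 2s - 4, -10s² + 10t)
Step 1: at (-3, 1.5), ∇f = (-460, -75) → (-3, 1.5) − 0.02·(-460, -75) = (6.2, 3)
Step 2: at (6.2, 3), ∇f = (4402.96, -354.4) → (6.2, 3) − 0.02·(4402.96, -354.4) = (-81.8592, 10.088)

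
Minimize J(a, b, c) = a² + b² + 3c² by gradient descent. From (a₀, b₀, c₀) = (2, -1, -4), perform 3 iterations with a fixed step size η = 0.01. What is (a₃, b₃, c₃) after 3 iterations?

(1.882384, -0.941192, -3.322336)

∇J = (2a, 2b, 6c)
(a₁, b₁, c₁) = (2, -1, -4) − 0.01·(4, -2, -24) = (1.96, -0.98, -3.76)
(a₂, b₂, c₂) = (1.96, -0.98, -3.76) − 0.01·(3.92, -1.96, -22.56) = (1.9208, -0.9604, -3.5344)
(a₃, b₃, c₃) = (1.9208, -0.9604, -3.5344) − 0.01·(3.8416, -1.9208, -21.2064) = (1.882384, -0.941192, -3.322336)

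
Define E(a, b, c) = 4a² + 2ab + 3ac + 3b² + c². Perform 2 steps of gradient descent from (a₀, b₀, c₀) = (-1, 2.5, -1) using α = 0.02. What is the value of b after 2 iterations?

2.0064

∇E = (8a + 2b + 3c, 2a + 6b, 3a + 2c)
Step 1: at (-1, 2.5, -1), ∇E = (-6, 13, -5) → (-1, 2.5, -1) − 0.02·(-6, 13, -5) = (-0.88, 2.24, -0.9)
Step 2: at (-0.88, 2.24, -0.9), ∇E = (-5.26, 11.68, -4.44) → (-0.88, 2.24, -0.9) − 0.02·(-5.26, 11.68, -4.44) = (-0.7748, 2.0064, -0.8112)
b = 2.0064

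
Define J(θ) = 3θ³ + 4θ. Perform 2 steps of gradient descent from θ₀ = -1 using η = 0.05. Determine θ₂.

J′(θ) = 9θ² + 4
Step 1: J′(-1) = 13; θ₁ = -1 − 0.05·13 = -1.65
Step 2: J′(-1.65) = 28.5025; θ₂ = -1.65 − 0.05·28.5025 = -3.075125

-3.075125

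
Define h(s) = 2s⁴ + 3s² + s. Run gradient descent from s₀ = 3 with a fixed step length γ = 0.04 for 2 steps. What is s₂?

78.98208

h′(s) = 8s³ + 6s + 1
Step 1: h′(3) = 235; s₁ = 3 − 0.04·235 = -6.4
Step 2: h′(-6.4) = -2134.552; s₂ = -6.4 − 0.04·(-2134.552) = 78.98208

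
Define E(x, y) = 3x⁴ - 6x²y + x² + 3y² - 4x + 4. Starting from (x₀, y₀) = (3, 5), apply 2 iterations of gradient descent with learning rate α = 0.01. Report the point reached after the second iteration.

(2.07928032, 5.067896)

∇E = (12x³ - 12xy + 2x - 4, -6x² + 6y)
(x₁, y₁) = (3, 5) − 0.01·(146, -24) = (1.54, 5.24)
(x₂, y₂) = (1.54, 5.24) − 0.01·(-53.928032, 17.2104) = (2.07928032, 5.067896)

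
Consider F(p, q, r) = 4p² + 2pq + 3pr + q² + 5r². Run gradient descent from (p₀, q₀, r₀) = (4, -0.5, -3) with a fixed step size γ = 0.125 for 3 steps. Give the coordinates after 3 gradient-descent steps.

(0.44140625, -1.1640625, -0.1640625)

∇F = (8p + 2q + 3r, 2p + 2q, 3p + 10r)
(p₁, q₁, r₁) = (4, -0.5, -3) − 0.125·(22, 7, -18) = (1.25, -1.375, -0.75)
(p₂, q₂, r₂) = (1.25, -1.375, -0.75) − 0.125·(5, -0.25, -3.75) = (0.625, -1.34375, -0.28125)
(p₃, q₃, r₃) = (0.625, -1.34375, -0.28125) − 0.125·(1.46875, -1.4375, -0.9375) = (0.44140625, -1.1640625, -0.1640625)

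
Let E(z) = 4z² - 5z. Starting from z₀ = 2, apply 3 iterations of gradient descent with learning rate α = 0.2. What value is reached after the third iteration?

0.328

E′(z) = 8z - 5
z₁ = 2 − 0.2·11 = -0.2
z₂ = -0.2 − 0.2·(-6.6) = 1.12
z₃ = 1.12 − 0.2·3.96 = 0.328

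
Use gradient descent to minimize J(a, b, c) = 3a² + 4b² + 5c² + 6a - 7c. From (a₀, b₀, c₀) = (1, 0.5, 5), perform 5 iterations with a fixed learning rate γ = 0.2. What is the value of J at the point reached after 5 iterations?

87.0060478464

∇J = (6a + 6, 8b, 10c - 7)
(a₁, b₁, c₁) = (1, 0.5, 5) − 0.2·(12, 4, 43) = (-1.4, -0.3, -3.6)
(a₂, b₂, c₂) = (-1.4, -0.3, -3.6) − 0.2·(-2.4, -2.4, -43) = (-0.92, 0.18, 5)
(a₃, b₃, c₃) = (-0.92, 0.18, 5) − 0.2·(0.48, 1.44, 43) = (-1.016, -0.108, -3.6)
(a₄, b₄, c₄) = (-1.016, -0.108, -3.6) − 0.2·(-0.096, -0.864, -43) = (-0.9968, 0.0648, 5)
(a₅, b₅, c₅) = (-0.9968, 0.0648, 5) − 0.2·(0.0192, 0.5184, 43) = (-1.00064, -0.03888, -3.6)
J(-1.00064, -0.03888, -3.6) = 87.0060478464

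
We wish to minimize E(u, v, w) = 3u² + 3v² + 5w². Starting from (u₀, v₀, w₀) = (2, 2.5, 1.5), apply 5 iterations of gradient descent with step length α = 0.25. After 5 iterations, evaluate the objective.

648.76171875

∇E = (6u, 6v, 10w)
(u₁, v₁, w₁) = (2, 2.5, 1.5) − 0.25·(12, 15, 15) = (-1, -1.25, -2.25)
(u₂, v₂, w₂) = (-1, -1.25, -2.25) − 0.25·(-6, -7.5, -22.5) = (0.5, 0.625, 3.375)
(u₃, v₃, w₃) = (0.5, 0.625, 3.375) − 0.25·(3, 3.75, 33.75) = (-0.25, -0.3125, -5.0625)
(u₄, v₄, w₄) = (-0.25, -0.3125, -5.0625) − 0.25·(-1.5, -1.875, -50.625) = (0.125, 0.15625, 7.59375)
(u₅, v₅, w₅) = (0.125, 0.15625, 7.59375) − 0.25·(0.75, 0.9375, 75.9375) = (-0.0625, -0.078125, -11.390625)
E(-0.0625, -0.078125, -11.390625) = 648.76171875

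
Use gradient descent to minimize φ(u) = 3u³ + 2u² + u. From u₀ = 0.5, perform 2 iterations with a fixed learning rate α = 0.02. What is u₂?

φ′(u) = 9u² + 4u + 1
u₁ = 0.5 − 0.02·5.25 = 0.395
u₂ = 0.395 − 0.02·3.984225 = 0.3153155

0.3153155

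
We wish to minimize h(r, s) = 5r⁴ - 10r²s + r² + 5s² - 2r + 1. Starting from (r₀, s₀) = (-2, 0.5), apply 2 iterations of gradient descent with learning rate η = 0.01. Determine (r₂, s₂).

(-0.5695072, 0.79416)

∇h = (20r³ - 20rs + 2r - 2, -10r² + 10s)
(r₁, s₁) = (-2, 0.5) − 0.01·(-146, -35) = (-0.54, 0.85)
(r₂, s₂) = (-0.54, 0.85) − 0.01·(2.95072, 5.584) = (-0.5695072, 0.79416)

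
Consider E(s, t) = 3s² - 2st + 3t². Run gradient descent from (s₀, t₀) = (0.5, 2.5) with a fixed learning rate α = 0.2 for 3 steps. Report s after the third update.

∇E = (6s - 2t, -2s + 6t)
(s₁, t₁) = (0.5, 2.5) − 0.2·(-2, 14) = (0.9, -0.3)
(s₂, t₂) = (0.9, -0.3) − 0.2·(6, -3.6) = (-0.3, 0.42)
(s₃, t₃) = (-0.3, 0.42) − 0.2·(-2.64, 3.12) = (0.228, -0.204)
s = 0.228

0.228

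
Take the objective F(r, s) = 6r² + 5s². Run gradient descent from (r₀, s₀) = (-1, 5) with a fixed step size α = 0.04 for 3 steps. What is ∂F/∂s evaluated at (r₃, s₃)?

∇F = (12r, 10s)
(r₁, s₁) = (-1, 5) − 0.04·(-12, 50) = (-0.52, 3)
(r₂, s₂) = (-0.52, 3) − 0.04·(-6.24, 30) = (-0.2704, 1.8)
(r₃, s₃) = (-0.2704, 1.8) − 0.04·(-3.2448, 18) = (-0.140608, 1.08)
∂F/∂s at (-0.140608, 1.08) = 10.8

10.8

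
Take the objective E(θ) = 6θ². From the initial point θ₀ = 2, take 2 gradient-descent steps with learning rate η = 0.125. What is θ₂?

0.5

E′(θ) = 12θ
θ₁ = 2 − 0.125·24 = -1
θ₂ = -1 − 0.125·(-12) = 0.5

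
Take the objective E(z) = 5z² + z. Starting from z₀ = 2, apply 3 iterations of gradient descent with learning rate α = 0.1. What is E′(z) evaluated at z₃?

0

E′(z) = 10z + 1
z₁ = 2 − 0.1·21 = -0.1
z₂ = -0.1 − 0.1·0 = -0.1
z₃ = -0.1 − 0.1·0 = -0.1
E′(z) at (-0.1) = 0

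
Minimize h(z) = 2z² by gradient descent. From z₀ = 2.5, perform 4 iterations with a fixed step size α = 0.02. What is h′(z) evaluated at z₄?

h′(z) = 4z
z₁ = 2.5 − 0.02·10 = 2.3
z₂ = 2.3 − 0.02·9.2 = 2.116
z₃ = 2.116 − 0.02·8.464 = 1.94672
z₄ = 1.94672 − 0.02·7.78688 = 1.7909824
h′(z) at (1.7909824) = 7.1639296

7.1639296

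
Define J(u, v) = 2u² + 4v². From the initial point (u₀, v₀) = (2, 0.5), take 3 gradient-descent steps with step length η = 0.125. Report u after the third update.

0.25

∇J = (4u, 8v)
Step 1: at (2, 0.5), ∇J = (8, 4) → (2, 0.5) − 0.125·(8, 4) = (1, 0)
Step 2: at (1, 0), ∇J = (4, 0) → (1, 0) − 0.125·(4, 0) = (0.5, 0)
Step 3: at (0.5, 0), ∇J = (2, 0) → (0.5, 0) − 0.125·(2, 0) = (0.25, 0)
u = 0.25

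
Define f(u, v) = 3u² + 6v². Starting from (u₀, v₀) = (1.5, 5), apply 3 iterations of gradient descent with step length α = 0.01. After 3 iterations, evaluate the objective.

∇f = (6u, 12v)
(u₁, v₁) = (1.5, 5) − 0.01·(9, 60) = (1.41, 4.4)
(u₂, v₂) = (1.41, 4.4) − 0.01·(8.46, 52.8) = (1.3254, 3.872)
(u₃, v₃) = (1.3254, 3.872) − 0.01·(7.9524, 46.464) = (1.245876, 3.40736)
f(1.245876, 3.40736) = 74.317234039728

74.317234039728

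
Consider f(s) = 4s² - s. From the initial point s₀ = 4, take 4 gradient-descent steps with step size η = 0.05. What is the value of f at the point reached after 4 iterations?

f′(s) = 8s - 1
s₁ = 4 − 0.05·31 = 2.45
s₂ = 2.45 − 0.05·18.6 = 1.52
s₃ = 1.52 − 0.05·11.16 = 0.962
s₄ = 0.962 − 0.05·6.696 = 0.6272
f(0.6272) = 0.94631936

0.94631936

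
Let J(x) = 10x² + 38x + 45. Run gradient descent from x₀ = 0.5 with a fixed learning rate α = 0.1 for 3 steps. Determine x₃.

-4.3

J′(x) = 20x + 38
x₁ = 0.5 − 0.1·48 = -4.3
x₂ = -4.3 − 0.1·(-48) = 0.5
x₃ = 0.5 − 0.1·48 = -4.3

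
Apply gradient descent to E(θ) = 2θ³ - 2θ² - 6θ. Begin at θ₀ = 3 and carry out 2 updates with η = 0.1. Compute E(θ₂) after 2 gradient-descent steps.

2.130490368

E′(θ) = 6θ² - 4θ - 6
Step 1: E′(3) = 36; θ₁ = 3 − 0.1·36 = -0.6
Step 2: E′(-0.6) = -1.44; θ₂ = -0.6 − 0.1·(-1.44) = -0.456
E(-0.456) = 2.130490368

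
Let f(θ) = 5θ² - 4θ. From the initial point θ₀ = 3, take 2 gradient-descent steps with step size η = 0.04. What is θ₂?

1.336

f′(θ) = 10θ - 4
θ₁ = 3 − 0.04·26 = 1.96
θ₂ = 1.96 − 0.04·15.6 = 1.336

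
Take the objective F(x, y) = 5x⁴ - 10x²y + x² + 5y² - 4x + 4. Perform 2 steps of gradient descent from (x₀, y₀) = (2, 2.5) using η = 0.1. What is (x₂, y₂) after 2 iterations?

(93.2, 16)

∇F = (20x³ - 20xy + 2x - 4, -10x² + 10y)
(x₁, y₁) = (2, 2.5) − 0.1·(60, -15) = (-4, 4)
(x₂, y₂) = (-4, 4) − 0.1·(-972, -120) = (93.2, 16)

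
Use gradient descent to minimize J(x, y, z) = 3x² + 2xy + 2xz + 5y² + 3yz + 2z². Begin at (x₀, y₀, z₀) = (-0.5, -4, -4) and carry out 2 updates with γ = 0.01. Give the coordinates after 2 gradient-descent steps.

(-0.1478, -3.0055, -3.4513)

∇J = (6x + 2y + 2z, 2x + 10y + 3z, 2x + 3y + 4z)
(x₁, y₁, z₁) = (-0.5, -4, -4) − 0.01·(-19, -53, -29) = (-0.31, -3.47, -3.71)
(x₂, y₂, z₂) = (-0.31, -3.47, -3.71) − 0.01·(-16.22, -46.45, -25.87) = (-0.1478, -3.0055, -3.4513)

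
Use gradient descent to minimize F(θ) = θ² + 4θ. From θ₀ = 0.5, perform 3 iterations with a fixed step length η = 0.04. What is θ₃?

-0.05328

F′(θ) = 2θ + 4
Step 1: F′(0.5) = 5; θ₁ = 0.5 − 0.04·5 = 0.3
Step 2: F′(0.3) = 4.6; θ₂ = 0.3 − 0.04·4.6 = 0.116
Step 3: F′(0.116) = 4.232; θ₃ = 0.116 − 0.04·4.232 = -0.05328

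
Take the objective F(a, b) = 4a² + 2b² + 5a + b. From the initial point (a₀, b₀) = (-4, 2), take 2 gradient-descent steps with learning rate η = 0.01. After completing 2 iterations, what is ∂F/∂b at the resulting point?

∇F = (8a + 5, 4b + 1)
Step 1: at (-4, 2), ∇F = (-27, 9) → (-4, 2) − 0.01·(-27, 9) = (-3.73, 1.91)
Step 2: at (-3.73, 1.91), ∇F = (-24.84, 8.64) → (-3.73, 1.91) − 0.01·(-24.84, 8.64) = (-3.4816, 1.8236)
∂F/∂b at (-3.4816, 1.8236) = 8.2944

8.2944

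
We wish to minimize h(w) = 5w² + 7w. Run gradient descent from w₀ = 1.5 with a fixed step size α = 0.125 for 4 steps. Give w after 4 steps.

h′(w) = 10w + 7
w₁ = 1.5 − 0.125·22 = -1.25
w₂ = -1.25 − 0.125·(-5.5) = -0.5625
w₃ = -0.5625 − 0.125·1.375 = -0.734375
w₄ = -0.734375 − 0.125·(-0.34375) = -0.69140625

-0.69140625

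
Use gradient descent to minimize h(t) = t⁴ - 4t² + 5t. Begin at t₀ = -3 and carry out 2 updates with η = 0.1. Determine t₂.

-38.7396

h′(t) = 4t³ - 8t + 5
Step 1: h′(-3) = -79; t₁ = -3 − 0.1·(-79) = 4.9
Step 2: h′(4.9) = 436.396; t₂ = 4.9 − 0.1·436.396 = -38.7396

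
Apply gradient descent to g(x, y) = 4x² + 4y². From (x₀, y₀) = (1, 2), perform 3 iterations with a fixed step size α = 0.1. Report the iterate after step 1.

(0.2, 0.4)

∇g = (8x, 8y)
Step 1: at (1, 2), ∇g = (8, 16) → (1, 2) − 0.1·(8, 16) = (0.2, 0.4)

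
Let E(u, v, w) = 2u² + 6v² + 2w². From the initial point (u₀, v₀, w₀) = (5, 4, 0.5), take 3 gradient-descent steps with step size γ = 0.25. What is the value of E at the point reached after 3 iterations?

6144

∇E = (4u, 12v, 4w)
(u₁, v₁, w₁) = (5, 4, 0.5) − 0.25·(20, 48, 2) = (0, -8, 0)
(u₂, v₂, w₂) = (0, -8, 0) − 0.25·(0, -96, 0) = (0, 16, 0)
(u₃, v₃, w₃) = (0, 16, 0) − 0.25·(0, 192, 0) = (0, -32, 0)
E(0, -32, 0) = 6144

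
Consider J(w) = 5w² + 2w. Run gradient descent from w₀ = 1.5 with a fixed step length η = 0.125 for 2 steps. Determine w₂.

-0.09375

J′(w) = 10w + 2
Step 1: J′(1.5) = 17; w₁ = 1.5 − 0.125·17 = -0.625
Step 2: J′(-0.625) = -4.25; w₂ = -0.625 − 0.125·(-4.25) = -0.09375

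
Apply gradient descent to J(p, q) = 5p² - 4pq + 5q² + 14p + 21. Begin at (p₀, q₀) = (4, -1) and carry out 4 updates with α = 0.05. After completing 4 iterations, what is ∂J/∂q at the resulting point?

∇J = (10p - 4q + 14, -4p + 10q)
Step 1: at (4, -1), ∇J = (58, -26) → (4, -1) − 0.05·(58, -26) = (1.1, 0.3)
Step 2: at (1.1, 0.3), ∇J = (23.8, -1.4) → (1.1, 0.3) − 0.05·(23.8, -1.4) = (-0.09, 0.37)
Step 3: at (-0.09, 0.37), ∇J = (11.62, 4.06) → (-0.09, 0.37) − 0.05·(11.62, 4.06) = (-0.671, 0.167)
Step 4: at (-0.671, 0.167), ∇J = (6.622, 4.354) → (-0.671, 0.167) − 0.05·(6.622, 4.354) = (-1.0021, -0.0507)
∂J/∂q at (-1.0021, -0.0507) = 3.5014

3.5014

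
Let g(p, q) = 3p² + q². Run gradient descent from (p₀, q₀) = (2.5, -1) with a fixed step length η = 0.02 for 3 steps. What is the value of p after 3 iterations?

1.70368

∇g = (6p, 2q)
(p₁, q₁) = (2.5, -1) − 0.02·(15, -2) = (2.2, -0.96)
(p₂, q₂) = (2.2, -0.96) − 0.02·(13.2, -1.92) = (1.936, -0.9216)
(p₃, q₃) = (1.936, -0.9216) − 0.02·(11.616, -1.8432) = (1.70368, -0.884736)
p = 1.70368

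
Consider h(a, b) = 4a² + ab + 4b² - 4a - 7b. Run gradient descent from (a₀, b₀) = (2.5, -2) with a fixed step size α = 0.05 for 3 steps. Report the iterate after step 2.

∇h = (8a + b - 4, a + 8b - 7)
Step 1: at (2.5, -2), ∇h = (14, -20.5) → (2.5, -2) − 0.05·(14, -20.5) = (1.8, -0.975)
Step 2: at (1.8, -0.975), ∇h = (9.425, -13) → (1.8, -0.975) − 0.05·(9.425, -13) = (1.32875, -0.325)

(1.32875, -0.325)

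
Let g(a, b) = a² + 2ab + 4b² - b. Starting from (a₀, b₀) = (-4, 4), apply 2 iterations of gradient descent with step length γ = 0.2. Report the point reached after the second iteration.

(-2.16, 2.16)

∇g = (2a + 2b, 2a + 8b - 1)
Step 1: at (-4, 4), ∇g = (0, 23) → (-4, 4) − 0.2·(0, 23) = (-4, -0.6)
Step 2: at (-4, -0.6), ∇g = (-9.2, -13.8) → (-4, -0.6) − 0.2·(-9.2, -13.8) = (-2.16, 2.16)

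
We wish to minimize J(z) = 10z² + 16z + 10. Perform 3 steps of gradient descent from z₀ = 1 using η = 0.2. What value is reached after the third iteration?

-49.4

J′(z) = 20z + 16
Step 1: J′(1) = 36; z₁ = 1 − 0.2·36 = -6.2
Step 2: J′(-6.2) = -108; z₂ = -6.2 − 0.2·(-108) = 15.4
Step 3: J′(15.4) = 324; z₃ = 15.4 − 0.2·324 = -49.4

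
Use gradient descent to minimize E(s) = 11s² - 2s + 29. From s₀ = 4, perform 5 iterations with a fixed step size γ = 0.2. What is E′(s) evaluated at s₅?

-39074.46464

E′(s) = 22s - 2
Step 1: E′(4) = 86; s₁ = 4 − 0.2·86 = -13.2
Step 2: E′(-13.2) = -292.4; s₂ = -13.2 − 0.2·(-292.4) = 45.28
Step 3: E′(45.28) = 994.16; s₃ = 45.28 − 0.2·994.16 = -153.552
Step 4: E′(-153.552) = -3380.144; s₄ = -153.552 − 0.2·(-3380.144) = 522.4768
Step 5: E′(522.4768) = 11492.4896; s₅ = 522.4768 − 0.2·11492.4896 = -1776.02112
E′(s) at (-1776.02112) = -39074.46464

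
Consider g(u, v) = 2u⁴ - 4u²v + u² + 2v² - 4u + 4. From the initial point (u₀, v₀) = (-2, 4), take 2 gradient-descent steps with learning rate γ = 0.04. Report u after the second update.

-2.01867776

∇g = (8u³ - 8uv + 2u - 4, -4u² + 4v)
Step 1: at (-2, 4), ∇g = (-8, 0) → (-2, 4) − 0.04·(-8, 0) = (-1.68, 4)
Step 2: at (-1.68, 4), ∇g = (8.466944, 4.7104) → (-1.68, 4) − 0.04·(8.466944, 4.7104) = (-2.01867776, 3.811584)
u = -2.01867776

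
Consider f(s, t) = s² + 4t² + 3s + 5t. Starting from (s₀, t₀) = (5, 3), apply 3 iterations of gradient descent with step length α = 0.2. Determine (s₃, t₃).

∇f = (2s + 3, 8t + 5)
(s₁, t₁) = (5, 3) − 0.2·(13, 29) = (2.4, -2.8)
(s₂, t₂) = (2.4, -2.8) − 0.2·(7.8, -17.4) = (0.84, 0.68)
(s₃, t₃) = (0.84, 0.68) − 0.2·(4.68, 10.44) = (-0.096, -1.408)

(-0.096, -1.408)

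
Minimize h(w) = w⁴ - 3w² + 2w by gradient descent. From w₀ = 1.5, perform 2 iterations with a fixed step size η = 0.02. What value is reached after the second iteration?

1.28869176

h′(w) = 4w³ - 6w + 2
w₁ = 1.5 − 0.02·6.5 = 1.37
w₂ = 1.37 − 0.02·4.065412 = 1.28869176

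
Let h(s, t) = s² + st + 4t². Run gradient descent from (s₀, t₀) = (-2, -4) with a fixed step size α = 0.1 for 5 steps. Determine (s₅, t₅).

(-0.477, 0.0765)

∇h = (2s + t, s + 8t)
Step 1: at (-2, -4), ∇h = (-8, -34) → (-2, -4) − 0.1·(-8, -34) = (-1.2, -0.6)
Step 2: at (-1.2, -0.6), ∇h = (-3, -6) → (-1.2, -0.6) − 0.1·(-3, -6) = (-0.9, 0)
Step 3: at (-0.9, 0), ∇h = (-1.8, -0.9) → (-0.9, 0) − 0.1·(-1.8, -0.9) = (-0.72, 0.09)
Step 4: at (-0.72, 0.09), ∇h = (-1.35, 0) → (-0.72, 0.09) − 0.1·(-1.35, 0) = (-0.585, 0.09)
Step 5: at (-0.585, 0.09), ∇h = (-1.08, 0.135) → (-0.585, 0.09) − 0.1·(-1.08, 0.135) = (-0.477, 0.0765)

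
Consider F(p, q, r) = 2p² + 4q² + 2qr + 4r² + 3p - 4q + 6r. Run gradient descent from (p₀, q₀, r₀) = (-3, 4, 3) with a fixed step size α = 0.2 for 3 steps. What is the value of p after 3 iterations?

-0.768

∇F = (4p + 3, 8q + 2r - 4, 2q + 8r + 6)
Step 1: at (-3, 4, 3), ∇F = (-9, 34, 38) → (-3, 4, 3) − 0.2·(-9, 34, 38) = (-1.2, -2.8, -4.6)
Step 2: at (-1.2, -2.8, -4.6), ∇F = (-1.8, -35.6, -36.4) → (-1.2, -2.8, -4.6) − 0.2·(-1.8, -35.6, -36.4) = (-0.84, 4.32, 2.68)
Step 3: at (-0.84, 4.32, 2.68), ∇F = (-0.36, 35.92, 36.08) → (-0.84, 4.32, 2.68) − 0.2·(-0.36, 35.92, 36.08) = (-0.768, -2.864, -4.536)
p = -0.768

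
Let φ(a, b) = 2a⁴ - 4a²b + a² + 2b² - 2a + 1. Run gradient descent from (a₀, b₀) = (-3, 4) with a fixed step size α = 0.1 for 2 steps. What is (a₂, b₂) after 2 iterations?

∇φ = (8a³ - 8ab + 2a - 2, -4a² + 4b)
Step 1: at (-3, 4), ∇φ = (-128, -20) → (-3, 4) − 0.1·(-128, -20) = (9.8, 6)
Step 2: at (9.8, 6), ∇φ = (7076.736, -360.16) → (9.8, 6) − 0.1·(7076.736, -360.16) = (-697.8736, 42.016)

(-697.8736, 42.016)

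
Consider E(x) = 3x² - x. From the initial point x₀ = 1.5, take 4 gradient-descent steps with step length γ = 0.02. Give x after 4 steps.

E′(x) = 6x - 1
x₁ = 1.5 − 0.02·8 = 1.34
x₂ = 1.34 − 0.02·7.04 = 1.1992
x₃ = 1.1992 − 0.02·6.1952 = 1.075296
x₄ = 1.075296 − 0.02·5.451776 = 0.96626048

0.96626048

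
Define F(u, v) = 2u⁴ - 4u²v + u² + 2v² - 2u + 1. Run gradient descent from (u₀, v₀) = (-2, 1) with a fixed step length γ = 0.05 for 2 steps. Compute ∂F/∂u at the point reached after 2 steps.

∇F = (8u³ - 8uv + 2u - 2, -4u² + 4v)
Step 1: at (-2, 1), ∇F = (-54, -12) → (-2, 1) − 0.05·(-54, -12) = (0.7, 1.6)
Step 2: at (0.7, 1.6), ∇F = (-6.816, 4.44) → (0.7, 1.6) − 0.05·(-6.816, 4.44) = (1.0408, 1.378)
∂F/∂u at (1.0408, 1.378) = -2.372484501504

-2.372484501504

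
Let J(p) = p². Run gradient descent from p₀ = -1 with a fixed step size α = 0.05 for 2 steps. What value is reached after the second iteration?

J′(p) = 2p
Step 1: J′(-1) = -2; p₁ = -1 − 0.05·(-2) = -0.9
Step 2: J′(-0.9) = -1.8; p₂ = -0.9 − 0.05·(-1.8) = -0.81

-0.81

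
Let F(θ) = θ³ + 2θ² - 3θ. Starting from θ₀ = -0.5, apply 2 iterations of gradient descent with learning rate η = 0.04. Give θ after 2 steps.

-0.170268

F′(θ) = 3θ² + 4θ - 3
θ₁ = -0.5 − 0.04·(-4.25) = -0.33
θ₂ = -0.33 − 0.04·(-3.9933) = -0.170268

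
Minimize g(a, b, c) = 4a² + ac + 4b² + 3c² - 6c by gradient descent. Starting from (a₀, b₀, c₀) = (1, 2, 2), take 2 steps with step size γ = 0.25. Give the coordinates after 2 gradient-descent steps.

∇g = (8a + c, 8b, a + 6c - 6)
Step 1: at (1, 2, 2), ∇g = (10, 16, 7) → (1, 2, 2) − 0.25·(10, 16, 7) = (-1.5, -2, 0.25)
Step 2: at (-1.5, -2, 0.25), ∇g = (-11.75, -16, -6) → (-1.5, -2, 0.25) − 0.25·(-11.75, -16, -6) = (1.4375, 2, 1.75)

(1.4375, 2, 1.75)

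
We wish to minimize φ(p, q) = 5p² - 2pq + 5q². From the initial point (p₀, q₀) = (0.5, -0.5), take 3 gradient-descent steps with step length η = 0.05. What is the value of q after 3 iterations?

∇φ = (10p - 2q, -2p + 10q)
Step 1: at (0.5, -0.5), ∇φ = (6, -6) → (0.5, -0.5) − 0.05·(6, -6) = (0.2, -0.2)
Step 2: at (0.2, -0.2), ∇φ = (2.4, -2.4) → (0.2, -0.2) − 0.05·(2.4, -2.4) = (0.08, -0.08)
Step 3: at (0.08, -0.08), ∇φ = (0.96, -0.96) → (0.08, -0.08) − 0.05·(0.96, -0.96) = (0.032, -0.032)
q = -0.032

-0.032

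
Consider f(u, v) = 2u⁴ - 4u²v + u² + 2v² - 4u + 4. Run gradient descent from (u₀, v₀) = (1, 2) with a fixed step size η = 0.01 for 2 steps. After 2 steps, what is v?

∇f = (8u³ - 8uv + 2u - 4, -4u² + 4v)
Step 1: at (1, 2), ∇f = (-10, 4) → (1, 2) − 0.01·(-10, 4) = (1.1, 1.96)
Step 2: at (1.1, 1.96), ∇f = (-8.4, 3) → (1.1, 1.96) − 0.01·(-8.4, 3) = (1.184, 1.93)
v = 1.93

1.93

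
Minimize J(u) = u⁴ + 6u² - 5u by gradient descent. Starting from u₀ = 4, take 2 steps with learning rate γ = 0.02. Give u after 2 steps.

J′(u) = 4u³ + 12u - 5
u₁ = 4 − 0.02·299 = -1.98
u₂ = -1.98 − 0.02·(-59.809568) = -0.78380864

-0.78380864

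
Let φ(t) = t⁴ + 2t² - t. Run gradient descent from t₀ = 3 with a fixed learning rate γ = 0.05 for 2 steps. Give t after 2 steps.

2.824475

φ′(t) = 4t³ + 4t - 1
Step 1: φ′(3) = 119; t₁ = 3 − 0.05·119 = -2.95
Step 2: φ′(-2.95) = -115.4895; t₂ = -2.95 − 0.05·(-115.4895) = 2.824475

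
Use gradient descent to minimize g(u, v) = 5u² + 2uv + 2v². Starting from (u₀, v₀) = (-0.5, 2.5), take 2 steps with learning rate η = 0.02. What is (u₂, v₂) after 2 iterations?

∇g = (10u + 2v, 2u + 4v)
(u₁, v₁) = (-0.5, 2.5) − 0.02·(0, 9) = (-0.5, 2.32)
(u₂, v₂) = (-0.5, 2.32) − 0.02·(-0.36, 8.28) = (-0.4928, 2.1544)

(-0.4928, 2.1544)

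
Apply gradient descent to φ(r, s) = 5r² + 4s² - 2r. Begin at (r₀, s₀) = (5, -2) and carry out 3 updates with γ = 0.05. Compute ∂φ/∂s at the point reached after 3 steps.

∇φ = (10r - 2, 8s)
(r₁, s₁) = (5, -2) − 0.05·(48, -16) = (2.6, -1.2)
(r₂, s₂) = (2.6, -1.2) − 0.05·(24, -9.6) = (1.4, -0.72)
(r₃, s₃) = (1.4, -0.72) − 0.05·(12, -5.76) = (0.8, -0.432)
∂φ/∂s at (0.8, -0.432) = -3.456

-3.456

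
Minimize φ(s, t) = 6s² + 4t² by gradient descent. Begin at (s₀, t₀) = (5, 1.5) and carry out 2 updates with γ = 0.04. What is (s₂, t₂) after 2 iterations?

∇φ = (12s, 8t)
Step 1: at (5, 1.5), ∇φ = (60, 12) → (5, 1.5) − 0.04·(60, 12) = (2.6, 1.02)
Step 2: at (2.6, 1.02), ∇φ = (31.2, 8.16) → (2.6, 1.02) − 0.04·(31.2, 8.16) = (1.352, 0.6936)

(1.352, 0.6936)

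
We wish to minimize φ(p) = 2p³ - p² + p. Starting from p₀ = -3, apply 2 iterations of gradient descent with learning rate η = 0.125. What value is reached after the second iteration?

φ′(p) = 6p² - 2p + 1
p₁ = -3 − 0.125·61 = -10.625
p₂ = -10.625 − 0.125·699.59375 = -98.07421875

-98.07421875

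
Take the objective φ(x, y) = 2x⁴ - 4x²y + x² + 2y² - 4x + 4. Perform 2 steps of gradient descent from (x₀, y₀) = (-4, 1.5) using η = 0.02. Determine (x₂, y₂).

∇φ = (8x³ - 8xy + 2x - 4, -4x² + 4y)
Step 1: at (-4, 1.5), ∇φ = (-476, -58) → (-4, 1.5) − 0.02·(-476, -58) = (5.52, 2.66)
Step 2: at (5.52, 2.66), ∇φ = (1235.147264, -111.2416) → (5.52, 2.66) − 0.02·(1235.147264, -111.2416) = (-19.18294528, 4.884832)

(-19.18294528, 4.884832)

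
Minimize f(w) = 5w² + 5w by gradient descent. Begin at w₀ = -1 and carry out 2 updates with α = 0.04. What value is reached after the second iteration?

-0.68

f′(w) = 10w + 5
w₁ = -1 − 0.04·(-5) = -0.8
w₂ = -0.8 − 0.04·(-3) = -0.68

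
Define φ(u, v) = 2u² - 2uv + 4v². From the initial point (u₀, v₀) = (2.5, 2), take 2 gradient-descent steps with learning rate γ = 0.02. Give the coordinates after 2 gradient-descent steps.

(2.2608, 1.5904)

∇φ = (4u - 2v, -2u + 8v)
(u₁, v₁) = (2.5, 2) − 0.02·(6, 11) = (2.38, 1.78)
(u₂, v₂) = (2.38, 1.78) − 0.02·(5.96, 9.48) = (2.2608, 1.5904)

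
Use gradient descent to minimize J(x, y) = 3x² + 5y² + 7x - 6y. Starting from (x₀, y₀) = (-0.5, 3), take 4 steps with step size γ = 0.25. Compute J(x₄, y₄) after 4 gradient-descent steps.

∇J = (6x + 7, 10y - 6)
Step 1: at (-0.5, 3), ∇J = (4, 24) → (-0.5, 3) − 0.25·(4, 24) = (-1.5, -3)
Step 2: at (-1.5, -3), ∇J = (-2, -36) → (-1.5, -3) − 0.25·(-2, -36) = (-1, 6)
Step 3: at (-1, 6), ∇J = (1, 54) → (-1, 6) − 0.25·(1, 54) = (-1.25, -7.5)
Step 4: at (-1.25, -7.5), ∇J = (-0.5, -81) → (-1.25, -7.5) − 0.25·(-0.5, -81) = (-1.125, 12.75)
J(-1.125, 12.75) = 732.234375

732.234375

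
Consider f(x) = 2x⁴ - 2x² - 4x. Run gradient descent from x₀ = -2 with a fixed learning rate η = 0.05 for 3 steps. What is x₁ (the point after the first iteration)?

1

f′(x) = 8x³ - 4x - 4
Step 1: f′(-2) = -60; x₁ = -2 − 0.05·(-60) = 1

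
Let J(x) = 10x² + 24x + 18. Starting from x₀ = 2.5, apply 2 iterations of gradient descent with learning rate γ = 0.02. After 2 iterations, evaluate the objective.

21.34224

J′(x) = 20x + 24
Step 1: J′(2.5) = 74; x₁ = 2.5 − 0.02·74 = 1.02
Step 2: J′(1.02) = 44.4; x₂ = 1.02 − 0.02·44.4 = 0.132
J(0.132) = 21.34224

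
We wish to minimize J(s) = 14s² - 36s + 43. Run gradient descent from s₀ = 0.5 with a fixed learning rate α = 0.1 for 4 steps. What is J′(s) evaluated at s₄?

J′(s) = 28s - 36
Step 1: J′(0.5) = -22; s₁ = 0.5 − 0.1·(-22) = 2.7
Step 2: J′(2.7) = 39.6; s₂ = 2.7 − 0.1·39.6 = -1.26
Step 3: J′(-1.26) = -71.28; s₃ = -1.26 − 0.1·(-71.28) = 5.868
Step 4: J′(5.868) = 128.304; s₄ = 5.868 − 0.1·128.304 = -6.9624
J′(s) at (-6.9624) = -230.9472

-230.9472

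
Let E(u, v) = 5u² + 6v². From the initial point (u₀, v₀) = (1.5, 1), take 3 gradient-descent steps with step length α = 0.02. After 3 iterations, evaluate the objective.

4.105319571456

∇E = (10u, 12v)
Step 1: at (1.5, 1), ∇E = (15, 12) → (1.5, 1) − 0.02·(15, 12) = (1.2, 0.76)
Step 2: at (1.2, 0.76), ∇E = (12, 9.12) → (1.2, 0.76) − 0.02·(12, 9.12) = (0.96, 0.5776)
Step 3: at (0.96, 0.5776), ∇E = (9.6, 6.9312) → (0.96, 0.5776) − 0.02·(9.6, 6.9312) = (0.768, 0.438976)
E(0.768, 0.438976) = 4.105319571456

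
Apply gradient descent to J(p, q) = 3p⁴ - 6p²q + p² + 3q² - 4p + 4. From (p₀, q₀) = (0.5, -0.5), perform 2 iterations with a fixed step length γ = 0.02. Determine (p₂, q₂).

∇J = (12p³ - 12pq + 2p - 4, -6p² + 6q)
(p₁, q₁) = (0.5, -0.5) − 0.02·(1.5, -4.5) = (0.47, -0.41)
(p₂, q₂) = (0.47, -0.41) − 0.02·(0.498276, -3.7854) = (0.46003448, -0.334292)

(0.46003448, -0.334292)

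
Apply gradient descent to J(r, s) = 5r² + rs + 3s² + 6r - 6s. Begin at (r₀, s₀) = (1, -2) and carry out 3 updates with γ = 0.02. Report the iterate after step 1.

∇J = (10r + s + 6, r + 6s - 6)
Step 1: at (1, -2), ∇J = (14, -17) → (1, -2) − 0.02·(14, -17) = (0.72, -1.66)

(0.72, -1.66)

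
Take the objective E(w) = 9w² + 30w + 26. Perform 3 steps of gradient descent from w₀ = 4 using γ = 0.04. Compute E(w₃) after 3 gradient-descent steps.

1.139266297856

E′(w) = 18w + 30
Step 1: E′(4) = 102; w₁ = 4 − 0.04·102 = -0.08
Step 2: E′(-0.08) = 28.56; w₂ = -0.08 − 0.04·28.56 = -1.2224
Step 3: E′(-1.2224) = 7.9968; w₃ = -1.2224 − 0.04·7.9968 = -1.542272
E(-1.542272) = 1.139266297856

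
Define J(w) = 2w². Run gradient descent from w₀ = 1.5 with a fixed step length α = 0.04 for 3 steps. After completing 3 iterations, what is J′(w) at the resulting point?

J′(w) = 4w
Step 1: J′(1.5) = 6; w₁ = 1.5 − 0.04·6 = 1.26
Step 2: J′(1.26) = 5.04; w₂ = 1.26 − 0.04·5.04 = 1.0584
Step 3: J′(1.0584) = 4.2336; w₃ = 1.0584 − 0.04·4.2336 = 0.889056
J′(w) at (0.889056) = 3.556224

3.556224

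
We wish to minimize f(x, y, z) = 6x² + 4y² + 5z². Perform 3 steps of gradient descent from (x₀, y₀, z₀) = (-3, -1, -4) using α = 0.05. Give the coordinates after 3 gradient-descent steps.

(-0.192, -0.216, -0.5)

∇f = (12x, 8y, 10z)
(x₁, y₁, z₁) = (-3, -1, -4) − 0.05·(-36, -8, -40) = (-1.2, -0.6, -2)
(x₂, y₂, z₂) = (-1.2, -0.6, -2) − 0.05·(-14.4, -4.8, -20) = (-0.48, -0.36, -1)
(x₃, y₃, z₃) = (-0.48, -0.36, -1) − 0.05·(-5.76, -2.88, -10) = (-0.192, -0.216, -0.5)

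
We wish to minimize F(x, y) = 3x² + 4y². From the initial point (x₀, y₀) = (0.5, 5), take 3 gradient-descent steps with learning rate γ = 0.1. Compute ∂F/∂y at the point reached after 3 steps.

0.32

∇F = (6x, 8y)
(x₁, y₁) = (0.5, 5) − 0.1·(3, 40) = (0.2, 1)
(x₂, y₂) = (0.2, 1) − 0.1·(1.2, 8) = (0.08, 0.2)
(x₃, y₃) = (0.08, 0.2) − 0.1·(0.48, 1.6) = (0.032, 0.04)
∂F/∂y at (0.032, 0.04) = 0.32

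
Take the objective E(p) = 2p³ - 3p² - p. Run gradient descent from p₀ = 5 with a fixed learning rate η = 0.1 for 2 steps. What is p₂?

-39.506

E′(p) = 6p² - 6p - 1
Step 1: E′(5) = 119; p₁ = 5 − 0.1·119 = -6.9
Step 2: E′(-6.9) = 326.06; p₂ = -6.9 − 0.1·326.06 = -39.506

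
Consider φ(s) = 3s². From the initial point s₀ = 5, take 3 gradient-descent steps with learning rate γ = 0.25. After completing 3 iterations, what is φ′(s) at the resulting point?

-3.75

φ′(s) = 6s
s₁ = 5 − 0.25·30 = -2.5
s₂ = -2.5 − 0.25·(-15) = 1.25
s₃ = 1.25 − 0.25·7.5 = -0.625
φ′(s) at (-0.625) = -3.75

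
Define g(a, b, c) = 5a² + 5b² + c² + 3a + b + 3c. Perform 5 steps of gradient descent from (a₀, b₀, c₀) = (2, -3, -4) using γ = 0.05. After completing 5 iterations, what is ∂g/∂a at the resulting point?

0.71875

∇g = (10a + 3, 10b + 1, 2c + 3)
Step 1: at (2, -3, -4), ∇g = (23, -29, -5) → (2, -3, -4) − 0.05·(23, -29, -5) = (0.85, -1.55, -3.75)
Step 2: at (0.85, -1.55, -3.75), ∇g = (11.5, -14.5, -4.5) → (0.85, -1.55, -3.75) − 0.05·(11.5, -14.5, -4.5) = (0.275, -0.825, -3.525)
Step 3: at (0.275, -0.825, -3.525), ∇g = (5.75, -7.25, -4.05) → (0.275, -0.825, -3.525) − 0.05·(5.75, -7.25, -4.05) = (-0.0125, -0.4625, -3.3225)
Step 4: at (-0.0125, -0.4625, -3.3225), ∇g = (2.875, -3.625, -3.645) → (-0.0125, -0.4625, -3.3225) − 0.05·(2.875, -3.625, -3.645) = (-0.15625, -0.28125, -3.14025)
Step 5: at (-0.15625, -0.28125, -3.14025), ∇g = (1.4375, -1.8125, -3.2805) → (-0.15625, -0.28125, -3.14025) − 0.05·(1.4375, -1.8125, -3.2805) = (-0.228125, -0.190625, -2.976225)
∂g/∂a at (-0.228125, -0.190625, -2.976225) = 0.71875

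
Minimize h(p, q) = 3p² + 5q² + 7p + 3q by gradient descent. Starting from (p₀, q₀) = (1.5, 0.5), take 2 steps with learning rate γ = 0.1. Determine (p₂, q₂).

∇h = (6p + 7, 10q + 3)
Step 1: at (1.5, 0.5), ∇h = (16, 8) → (1.5, 0.5) − 0.1·(16, 8) = (-0.1, -0.3)
Step 2: at (-0.1, -0.3), ∇h = (6.4, 0) → (-0.1, -0.3) − 0.1·(6.4, 0) = (-0.74, -0.3)

(-0.74, -0.3)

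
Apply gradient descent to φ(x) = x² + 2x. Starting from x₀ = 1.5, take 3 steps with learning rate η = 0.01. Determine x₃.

1.35298

φ′(x) = 2x + 2
Step 1: φ′(1.5) = 5; x₁ = 1.5 − 0.01·5 = 1.45
Step 2: φ′(1.45) = 4.9; x₂ = 1.45 − 0.01·4.9 = 1.401
Step 3: φ′(1.401) = 4.802; x₃ = 1.401 − 0.01·4.802 = 1.35298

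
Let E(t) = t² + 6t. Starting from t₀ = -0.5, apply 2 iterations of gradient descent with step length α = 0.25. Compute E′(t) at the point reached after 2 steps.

E′(t) = 2t + 6
t₁ = -0.5 − 0.25·5 = -1.75
t₂ = -1.75 − 0.25·2.5 = -2.375
E′(t) at (-2.375) = 1.25

1.25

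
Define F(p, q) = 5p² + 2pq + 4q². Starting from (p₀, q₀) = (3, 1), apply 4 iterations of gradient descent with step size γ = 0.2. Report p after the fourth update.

∇F = (10p + 2q, 2p + 8q)
Step 1: at (3, 1), ∇F = (32, 14) → (3, 1) − 0.2·(32, 14) = (-3.4, -1.8)
Step 2: at (-3.4, -1.8), ∇F = (-37.6, -21.2) → (-3.4, -1.8) − 0.2·(-37.6, -21.2) = (4.12, 2.44)
Step 3: at (4.12, 2.44), ∇F = (46.08, 27.76) → (4.12, 2.44) − 0.2·(46.08, 27.76) = (-5.096, -3.112)
Step 4: at (-5.096, -3.112), ∇F = (-57.184, -35.088) → (-5.096, -3.112) − 0.2·(-57.184, -35.088) = (6.3408, 3.9056)
p = 6.3408

6.3408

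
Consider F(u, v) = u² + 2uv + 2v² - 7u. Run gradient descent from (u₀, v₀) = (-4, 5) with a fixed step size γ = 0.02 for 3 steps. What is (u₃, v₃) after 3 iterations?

∇F = (2u + 2v - 7, 2u + 4v)
Step 1: at (-4, 5), ∇F = (-5, 12) → (-4, 5) − 0.02·(-5, 12) = (-3.9, 4.76)
Step 2: at (-3.9, 4.76), ∇F = (-5.28, 11.24) → (-3.9, 4.76) − 0.02·(-5.28, 11.24) = (-3.7944, 4.5352)
Step 3: at (-3.7944, 4.5352), ∇F = (-5.5184, 10.552) → (-3.7944, 4.5352) − 0.02·(-5.5184, 10.552) = (-3.684032, 4.32416)

(-3.684032, 4.32416)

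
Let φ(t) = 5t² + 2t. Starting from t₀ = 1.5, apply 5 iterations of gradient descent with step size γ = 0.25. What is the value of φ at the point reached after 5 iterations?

833.059814453125

φ′(t) = 10t + 2
Step 1: φ′(1.5) = 17; t₁ = 1.5 − 0.25·17 = -2.75
Step 2: φ′(-2.75) = -25.5; t₂ = -2.75 − 0.25·(-25.5) = 3.625
Step 3: φ′(3.625) = 38.25; t₃ = 3.625 − 0.25·38.25 = -5.9375
Step 4: φ′(-5.9375) = -57.375; t₄ = -5.9375 − 0.25·(-57.375) = 8.40625
Step 5: φ′(8.40625) = 86.0625; t₅ = 8.40625 − 0.25·86.0625 = -13.109375
φ(-13.109375) = 833.059814453125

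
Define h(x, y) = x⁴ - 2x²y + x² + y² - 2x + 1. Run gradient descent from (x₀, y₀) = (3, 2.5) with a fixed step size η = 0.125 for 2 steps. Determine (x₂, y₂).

∇h = (4x³ - 4xy + 2x - 2, -2x² + 2y)
Step 1: at (3, 2.5), ∇h = (82, -13) → (3, 2.5) − 0.125·(82, -13) = (-7.25, 4.125)
Step 2: at (-7.25, 4.125), ∇h = (-1421.1875, -96.875) → (-7.25, 4.125) − 0.125·(-1421.1875, -96.875) = (170.3984375, 16.234375)

(170.3984375, 16.234375)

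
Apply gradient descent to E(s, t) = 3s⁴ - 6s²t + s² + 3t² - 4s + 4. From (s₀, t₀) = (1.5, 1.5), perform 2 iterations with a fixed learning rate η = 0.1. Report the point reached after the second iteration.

(1.16625, 0.8175)

∇E = (12s³ - 12st + 2s - 4, -6s² + 6t)
(s₁, t₁) = (1.5, 1.5) − 0.1·(12.5, -4.5) = (0.25, 1.95)
(s₂, t₂) = (0.25, 1.95) − 0.1·(-9.1625, 11.325) = (1.16625, 0.8175)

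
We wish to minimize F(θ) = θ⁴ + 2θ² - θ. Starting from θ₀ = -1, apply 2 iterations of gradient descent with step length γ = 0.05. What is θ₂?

-0.356725

F′(θ) = 4θ³ + 4θ - 1
Step 1: F′(-1) = -9; θ₁ = -1 − 0.05·(-9) = -0.55
Step 2: F′(-0.55) = -3.8655; θ₂ = -0.55 − 0.05·(-3.8655) = -0.356725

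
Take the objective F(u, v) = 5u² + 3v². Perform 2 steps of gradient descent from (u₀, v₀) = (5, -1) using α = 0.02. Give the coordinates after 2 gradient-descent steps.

∇F = (10u, 6v)
Step 1: at (5, -1), ∇F = (50, -6) → (5, -1) − 0.02·(50, -6) = (4, -0.88)
Step 2: at (4, -0.88), ∇F = (40, -5.28) → (4, -0.88) − 0.02·(40, -5.28) = (3.2, -0.7744)

(3.2, -0.7744)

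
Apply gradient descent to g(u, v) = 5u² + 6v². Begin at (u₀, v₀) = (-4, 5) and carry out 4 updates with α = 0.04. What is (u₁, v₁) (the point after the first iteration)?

(-2.4, 2.6)

∇g = (10u, 12v)
Step 1: at (-4, 5), ∇g = (-40, 60) → (-4, 5) − 0.04·(-40, 60) = (-2.4, 2.6)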